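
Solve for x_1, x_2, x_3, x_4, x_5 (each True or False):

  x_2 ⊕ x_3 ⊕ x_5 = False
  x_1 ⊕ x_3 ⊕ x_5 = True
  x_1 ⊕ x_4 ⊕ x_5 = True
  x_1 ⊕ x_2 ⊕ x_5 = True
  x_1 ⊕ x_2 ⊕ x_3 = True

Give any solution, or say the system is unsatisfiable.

x_1 = True; x_2 = False; x_3 = False; x_4 = False; x_5 = False

x_2 ⊕ x_3 ⊕ x_5 = F ⊕ F ⊕ F = False ✓
x_1 ⊕ x_3 ⊕ x_5 = T ⊕ F ⊕ F = True ✓
x_1 ⊕ x_4 ⊕ x_5 = T ⊕ F ⊕ F = True ✓
x_1 ⊕ x_2 ⊕ x_5 = T ⊕ F ⊕ F = True ✓
x_1 ⊕ x_2 ⊕ x_3 = T ⊕ F ⊕ F = True ✓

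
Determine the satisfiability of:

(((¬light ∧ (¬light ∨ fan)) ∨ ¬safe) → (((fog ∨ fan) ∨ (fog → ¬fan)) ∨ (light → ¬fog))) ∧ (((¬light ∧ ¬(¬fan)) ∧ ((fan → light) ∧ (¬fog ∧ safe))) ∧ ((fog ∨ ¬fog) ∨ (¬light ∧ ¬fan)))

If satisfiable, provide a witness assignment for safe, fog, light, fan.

Unsatisfiable

Case fog = True: the conjunct ¬fog is False.
Case fog = False: the formula simplifies to (¬light ∧ ¬(¬fan)) ∧ ((fan → light) ∧ safe).
  fan = True: simplifies to ¬light ∧ (light ∧ safe).
    light = True: the conjunct ¬light is False.
    light = False: the conjunct light is False.
  fan = False: the conjunct ¬(¬fan) becomes ¬(¬False) = False.
Both cases fail — unsatisfiable.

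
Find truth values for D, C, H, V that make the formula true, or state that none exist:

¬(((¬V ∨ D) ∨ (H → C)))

D = False; C = False; H = True; V = True

  ¬(((¬V ∨ D) ∨ (H → C))) = True
    (¬V ∨ D) ∨ (H → C) = False
      ¬V ∨ D = False
        ¬V = False
      H → C = False
The formula evaluates to True.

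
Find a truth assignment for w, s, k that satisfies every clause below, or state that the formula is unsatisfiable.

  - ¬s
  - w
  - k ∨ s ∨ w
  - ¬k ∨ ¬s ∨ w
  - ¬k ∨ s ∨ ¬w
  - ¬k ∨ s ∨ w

Unit clause (¬s) forces s = False.
Unit clause (w) forces w = True.
In (¬k ∨ s ∨ ¬w) only ¬k is left, so k = False.
Check each clause:
  (¬s): ¬s holds.
  (w): w holds.
  (k ∨ s ∨ w): w holds.
  (¬k ∨ ¬s ∨ w): ¬k holds.
  (¬k ∨ s ∨ ¬w): ¬k holds.
  (¬k ∨ s ∨ w): ¬k holds.
All clauses satisfied.

w = True, s = False, k = False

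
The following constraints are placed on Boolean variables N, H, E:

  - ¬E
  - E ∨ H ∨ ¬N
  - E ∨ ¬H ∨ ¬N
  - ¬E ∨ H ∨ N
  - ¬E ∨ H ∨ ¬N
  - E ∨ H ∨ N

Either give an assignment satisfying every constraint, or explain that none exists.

N = False, H = True, E = False

Unit clause (¬E) forces E = False.
Set N = False.
  then (E ∨ H ∨ N) forces H = True.
Check each clause:
  (¬E): ¬E holds.
  (E ∨ H ∨ ¬N): H holds.
  (E ∨ ¬H ∨ ¬N): ¬N holds.
  (¬E ∨ H ∨ N): ¬E holds.
  (¬E ∨ H ∨ ¬N): ¬E holds.
  (E ∨ H ∨ N): H holds.
All clauses satisfied.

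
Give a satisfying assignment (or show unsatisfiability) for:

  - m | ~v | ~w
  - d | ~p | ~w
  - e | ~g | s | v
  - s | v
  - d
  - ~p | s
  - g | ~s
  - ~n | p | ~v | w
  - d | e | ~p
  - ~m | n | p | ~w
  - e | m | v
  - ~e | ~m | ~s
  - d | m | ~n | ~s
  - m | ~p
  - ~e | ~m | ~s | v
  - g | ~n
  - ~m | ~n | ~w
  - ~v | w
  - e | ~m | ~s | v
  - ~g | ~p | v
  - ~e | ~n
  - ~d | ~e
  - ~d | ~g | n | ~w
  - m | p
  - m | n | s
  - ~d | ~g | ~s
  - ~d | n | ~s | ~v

Case s = True:
  (d) forces d = True.
  (g | ~s) forces g = True.
  Clause (~d | ~g | ~s) is falsified — contradiction.
Case s = False:
  (s | v) forces v = True.
  (d) forces d = True.
  (~p | s) forces p = False.
  (~v | w) forces w = True.
  (m | ~v | ~w) forces m = True.
  (~m | n | p | ~w) forces n = True.
  Clause (~m | ~n | ~w) is falsified — contradiction.
Both cases fail, so the formula is unsatisfiable.

Unsatisfiable — no assignment works.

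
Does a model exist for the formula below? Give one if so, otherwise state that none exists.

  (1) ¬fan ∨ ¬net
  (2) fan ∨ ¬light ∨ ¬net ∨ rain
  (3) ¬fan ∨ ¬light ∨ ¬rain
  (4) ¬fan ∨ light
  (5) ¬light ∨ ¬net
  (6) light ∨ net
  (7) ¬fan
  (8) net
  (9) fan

Case fan = True:
  Clause (¬fan) is falsified — contradiction.
Case fan = False:
  Clause (fan) is falsified — contradiction.
Both cases fail, so the formula is unsatisfiable.

The formula is unsatisfiable.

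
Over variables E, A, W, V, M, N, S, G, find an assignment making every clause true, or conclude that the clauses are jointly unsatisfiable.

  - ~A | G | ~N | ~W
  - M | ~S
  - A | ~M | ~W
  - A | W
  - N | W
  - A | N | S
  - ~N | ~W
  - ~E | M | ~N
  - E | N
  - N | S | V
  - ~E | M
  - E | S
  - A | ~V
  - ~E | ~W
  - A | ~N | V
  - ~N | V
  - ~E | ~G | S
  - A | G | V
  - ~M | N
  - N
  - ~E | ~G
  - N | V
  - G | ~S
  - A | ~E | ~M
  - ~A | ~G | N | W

E = True, A = True, W = False, V = True, M = True, N = True, S = False, G = False

Unit clause (N) forces N = True.
In (~N | ~W) only ~W is left, so W = False.
In (~N | V) only V is left, so V = True.
In (A | W) only A is left, so A = True.
Set E = True.
  then (~E | M | ~N) forces M = True.
  then (~E | ~G) forces G = False.
  then (G | ~S) forces S = False.
All clauses satisfied.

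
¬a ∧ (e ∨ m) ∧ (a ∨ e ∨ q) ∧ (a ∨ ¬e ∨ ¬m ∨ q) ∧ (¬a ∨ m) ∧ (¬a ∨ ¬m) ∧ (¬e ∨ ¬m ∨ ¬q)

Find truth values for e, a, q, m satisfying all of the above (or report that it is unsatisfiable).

e=T, a=F, q=T, m=F

Unit clause (¬a) forces a = False.
Set e = True.
Set q = True.
  then (¬e ∨ ¬m ∨ ¬q) forces m = False.
Check each clause:
  (¬a): ¬a holds.
  (e ∨ m): e holds.
  (a ∨ e ∨ q): e holds.
  (a ∨ ¬e ∨ ¬m ∨ q): ¬m holds.
  (¬a ∨ m): ¬a holds.
  (¬a ∨ ¬m): ¬a holds.
  (¬e ∨ ¬m ∨ ¬q): ¬m holds.
All clauses satisfied.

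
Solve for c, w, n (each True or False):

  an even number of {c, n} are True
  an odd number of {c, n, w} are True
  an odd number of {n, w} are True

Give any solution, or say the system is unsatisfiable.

c=F, w=T, n=F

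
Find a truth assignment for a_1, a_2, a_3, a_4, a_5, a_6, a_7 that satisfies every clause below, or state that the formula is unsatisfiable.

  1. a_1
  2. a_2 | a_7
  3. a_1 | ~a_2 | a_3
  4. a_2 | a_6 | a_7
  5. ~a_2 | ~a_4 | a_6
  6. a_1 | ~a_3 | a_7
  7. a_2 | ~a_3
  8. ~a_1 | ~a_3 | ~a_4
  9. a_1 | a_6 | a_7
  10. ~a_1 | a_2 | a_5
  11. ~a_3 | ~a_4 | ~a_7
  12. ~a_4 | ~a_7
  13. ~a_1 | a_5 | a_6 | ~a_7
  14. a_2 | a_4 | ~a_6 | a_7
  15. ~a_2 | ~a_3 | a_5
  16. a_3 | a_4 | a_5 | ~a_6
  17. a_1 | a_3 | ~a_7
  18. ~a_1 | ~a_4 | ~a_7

a_1 = True, a_2 = True, a_3 = False, a_4 = False, a_5 = True, a_6 = False, a_7 = True

Unit clause (a_1) forces a_1 = True.
Set a_2 = True.
Set a_3 = False.
Set a_4 = False.
Set a_5 = True.
Set a_6 = False.
Set a_7 = True.
All clauses satisfied.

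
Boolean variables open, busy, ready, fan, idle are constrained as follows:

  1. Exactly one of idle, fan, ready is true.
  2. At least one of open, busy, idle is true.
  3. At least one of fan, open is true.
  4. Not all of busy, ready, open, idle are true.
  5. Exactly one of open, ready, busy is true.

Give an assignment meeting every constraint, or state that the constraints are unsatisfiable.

open=T, busy=F, ready=F, fan=T, idle=F

  (1) {idle, fan, ready}: 1 true — exactly one ✓
  (2) {open, busy, idle}: 1 true — at least one ✓
  (3) {fan, open}: 2 true — at least one ✓
  (4) {busy, ready, open, idle}: 1/4 true — not all ✓
  (5) {open, ready, busy}: 1 true — exactly one ✓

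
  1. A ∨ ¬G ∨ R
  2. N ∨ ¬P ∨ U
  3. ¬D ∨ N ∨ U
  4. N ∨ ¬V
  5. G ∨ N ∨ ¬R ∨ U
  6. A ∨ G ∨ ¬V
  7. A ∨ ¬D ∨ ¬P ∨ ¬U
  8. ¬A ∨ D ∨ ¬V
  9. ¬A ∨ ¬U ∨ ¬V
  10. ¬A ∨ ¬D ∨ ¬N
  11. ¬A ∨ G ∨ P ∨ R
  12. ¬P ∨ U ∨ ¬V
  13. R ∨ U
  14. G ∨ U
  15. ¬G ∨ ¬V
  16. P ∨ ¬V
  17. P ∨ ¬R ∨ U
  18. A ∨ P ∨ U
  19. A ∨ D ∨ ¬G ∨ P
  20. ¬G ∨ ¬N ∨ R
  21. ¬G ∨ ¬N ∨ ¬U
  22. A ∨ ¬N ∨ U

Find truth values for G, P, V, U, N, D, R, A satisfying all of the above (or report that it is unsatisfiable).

Set G = False.
  then (G ∨ U) forces U = True.
Set P = True.
Try V = True:
  (N ∨ ¬V) forces N = True.
  (A ∨ G ∨ ¬V) forces A = True.
  clause (¬A ∨ ¬U ∨ ¬V) is falsified — backtrack.
So V = False.
Set N = True.
Try D = True:
  (A ∨ ¬D ∨ ¬P ∨ ¬U) forces A = True.
  clause (¬A ∨ ¬D ∨ ¬N) is falsified — backtrack.
So D = False.
Set R = False.
Set A = True.
All clauses satisfied.

G=F, P=T, V=F, U=T, N=T, D=F, R=F, A=T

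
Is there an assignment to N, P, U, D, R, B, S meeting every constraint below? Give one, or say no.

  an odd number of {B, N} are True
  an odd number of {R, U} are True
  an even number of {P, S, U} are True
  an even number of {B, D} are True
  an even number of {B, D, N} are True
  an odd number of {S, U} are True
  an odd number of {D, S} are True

N=F; P=T; U=T; D=T; R=F; B=T; S=F

{B, N}: 1 true → odd ✓
{R, U}: 1 true → odd ✓
{P, S, U}: 2 true → even ✓
{B, D}: 2 true → even ✓
{B, D, N}: 2 true → even ✓
{S, U}: 1 true → odd ✓
{D, S}: 1 true → odd ✓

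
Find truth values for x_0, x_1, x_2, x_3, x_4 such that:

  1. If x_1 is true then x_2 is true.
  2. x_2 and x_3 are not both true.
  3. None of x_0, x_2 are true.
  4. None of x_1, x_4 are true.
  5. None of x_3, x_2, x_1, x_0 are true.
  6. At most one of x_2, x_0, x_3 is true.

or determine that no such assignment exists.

x_0 = False, x_1 = False, x_2 = False, x_3 = False, x_4 = False

  (1) x_1=F ⇒ x_2: vacuous ✓
  (2) x_2=F, x_3=F — not both ✓
  (3) {x_0, x_2}: 0 true — none ✓
  (4) {x_1, x_4}: 0 true — none ✓
  (5) {x_3, x_2, x_1, x_0}: 0 true — none ✓
  (6) {x_2, x_0, x_3}: 0 true — at most one ✓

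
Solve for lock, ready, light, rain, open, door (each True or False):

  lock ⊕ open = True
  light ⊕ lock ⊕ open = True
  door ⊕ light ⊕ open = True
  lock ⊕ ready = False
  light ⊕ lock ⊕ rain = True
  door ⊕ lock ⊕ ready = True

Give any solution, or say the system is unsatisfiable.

lock: True, ready: True, light: False, rain: False, open: False, door: True

lock ⊕ open = T ⊕ F = True ✓
light ⊕ lock ⊕ open = F ⊕ T ⊕ F = True ✓
door ⊕ light ⊕ open = T ⊕ F ⊕ F = True ✓
lock ⊕ ready = T ⊕ T = False ✓
light ⊕ lock ⊕ rain = F ⊕ T ⊕ F = True ✓
door ⊕ lock ⊕ ready = T ⊕ T ⊕ T = True ✓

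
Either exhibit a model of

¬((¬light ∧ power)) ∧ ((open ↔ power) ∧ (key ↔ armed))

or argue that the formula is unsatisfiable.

open=F, armed=F, key=F, power=F, light=F

  ¬((¬light ∧ power)) = True
    ¬light ∧ power = False
      ¬light = True
  (open ↔ power) ∧ (key ↔ armed) = True
    open ↔ power = True
    key ↔ armed = True
Both conjuncts True, so the formula holds.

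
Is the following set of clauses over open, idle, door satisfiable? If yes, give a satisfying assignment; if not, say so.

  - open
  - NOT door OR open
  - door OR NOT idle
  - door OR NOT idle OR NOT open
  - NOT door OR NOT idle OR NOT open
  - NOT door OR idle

Unit clause (open) forces open = True.
Try idle = True:
  (door OR NOT idle) forces door = True.
  clause (NOT door OR NOT idle OR NOT open) is falsified — backtrack.
So idle = False.
  then (NOT door OR idle) forces door = False.
Check each clause:
  (open): open holds.
  (NOT door OR open): NOT door holds.
  (door OR NOT idle): NOT idle holds.
  (door OR NOT idle OR NOT open): NOT idle holds.
  (NOT door OR NOT idle OR NOT open): NOT door holds.
  (NOT door OR idle): NOT door holds.
All clauses satisfied.

open = True, idle = False, door = False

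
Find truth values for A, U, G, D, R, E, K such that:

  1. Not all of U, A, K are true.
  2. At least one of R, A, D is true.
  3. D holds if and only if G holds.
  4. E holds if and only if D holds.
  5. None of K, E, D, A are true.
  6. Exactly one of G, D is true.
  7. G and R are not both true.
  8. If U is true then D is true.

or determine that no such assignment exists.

UNSATISFIABLE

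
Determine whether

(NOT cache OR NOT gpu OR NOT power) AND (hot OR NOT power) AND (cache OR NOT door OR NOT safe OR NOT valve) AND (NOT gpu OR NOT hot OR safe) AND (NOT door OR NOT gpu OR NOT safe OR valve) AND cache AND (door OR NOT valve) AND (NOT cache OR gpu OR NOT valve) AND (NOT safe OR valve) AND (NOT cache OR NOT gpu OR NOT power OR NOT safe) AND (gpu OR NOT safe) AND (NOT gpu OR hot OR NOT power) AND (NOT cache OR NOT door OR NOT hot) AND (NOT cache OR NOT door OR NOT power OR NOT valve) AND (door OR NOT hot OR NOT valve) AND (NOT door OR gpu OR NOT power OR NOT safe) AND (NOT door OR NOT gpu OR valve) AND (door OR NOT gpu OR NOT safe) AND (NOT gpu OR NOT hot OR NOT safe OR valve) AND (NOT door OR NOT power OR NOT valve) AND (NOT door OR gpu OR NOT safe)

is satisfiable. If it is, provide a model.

power: False, door: True, valve: True, hot: False, cache: True, gpu: True, safe: False

Unit clause (cache) forces cache = True.
Set power = False.
Set door = True.
  then (NOT cache OR NOT door OR NOT hot) forces hot = False.
Set valve = True.
  then (NOT cache OR gpu OR NOT valve) forces gpu = True.
Set safe = False.
All clauses satisfied.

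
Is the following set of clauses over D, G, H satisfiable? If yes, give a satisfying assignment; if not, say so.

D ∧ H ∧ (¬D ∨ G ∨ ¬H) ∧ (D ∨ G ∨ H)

D: True, G: True, H: True

Unit clause (D) forces D = True.
Unit clause (H) forces H = True.
In (¬D ∨ G ∨ ¬H) only G is left, so G = True.
All clauses satisfied.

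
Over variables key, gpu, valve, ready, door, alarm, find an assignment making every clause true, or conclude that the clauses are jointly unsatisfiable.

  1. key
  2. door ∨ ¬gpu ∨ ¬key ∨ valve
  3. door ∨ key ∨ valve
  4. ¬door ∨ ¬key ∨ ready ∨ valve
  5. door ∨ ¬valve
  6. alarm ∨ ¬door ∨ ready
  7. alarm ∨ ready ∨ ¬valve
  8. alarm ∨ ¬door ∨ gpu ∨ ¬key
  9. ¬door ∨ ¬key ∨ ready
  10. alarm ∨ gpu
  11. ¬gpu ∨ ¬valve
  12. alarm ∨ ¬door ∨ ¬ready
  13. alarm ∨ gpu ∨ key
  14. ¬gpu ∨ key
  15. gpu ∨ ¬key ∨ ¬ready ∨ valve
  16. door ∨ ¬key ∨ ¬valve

Unit clause (key) forces key = True.
Set gpu = True.
  then (¬gpu ∨ ¬valve) forces valve = False.
  then (door ∨ ¬gpu ∨ ¬key ∨ valve) forces door = True.
  then (¬door ∨ ¬key ∨ ready ∨ valve) forces ready = True.
  then (alarm ∨ ¬door ∨ ¬ready) forces alarm = True.
All clauses satisfied.

key = True, gpu = True, valve = False, ready = True, door = True, alarm = True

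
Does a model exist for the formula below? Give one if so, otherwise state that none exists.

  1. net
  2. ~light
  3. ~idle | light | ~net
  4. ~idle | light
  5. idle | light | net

Unit clause (net) forces net = True.
Unit clause (~light) forces light = False.
In (~idle | light | ~net) only ~idle is left, so idle = False.
Check each clause:
  (net): net holds.
  (~light): ~light holds.
  (~idle | light | ~net): ~idle holds.
  (~idle | light): ~idle holds.
  (idle | light | net): net holds.
All clauses satisfied.

idle: False, net: True, light: False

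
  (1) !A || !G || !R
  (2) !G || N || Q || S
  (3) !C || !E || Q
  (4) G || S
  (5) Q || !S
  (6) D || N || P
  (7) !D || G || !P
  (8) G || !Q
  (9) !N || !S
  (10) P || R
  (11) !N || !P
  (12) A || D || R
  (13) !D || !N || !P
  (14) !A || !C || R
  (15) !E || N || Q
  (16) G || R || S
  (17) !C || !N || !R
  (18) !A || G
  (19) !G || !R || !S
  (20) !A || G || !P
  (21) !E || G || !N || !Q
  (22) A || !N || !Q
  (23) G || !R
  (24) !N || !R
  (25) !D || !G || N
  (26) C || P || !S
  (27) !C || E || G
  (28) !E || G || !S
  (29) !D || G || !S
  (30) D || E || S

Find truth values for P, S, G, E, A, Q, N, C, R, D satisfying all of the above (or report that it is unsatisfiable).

Set P = True.
  then (!N || !P) forces N = False.
Set S = True.
  then (Q || !S) forces Q = True.
  then (G || !Q) forces G = True.
  then (!G || !R || !S) forces R = False.
  then (!D || !G || N) forces D = False.
  then (A || D || R) forces A = True.
  then (!A || !C || R) forces C = False.
Set E = False.
All clauses satisfied.

P: True; S: True; G: True; E: False; A: True; Q: True; N: False; C: False; R: False; D: False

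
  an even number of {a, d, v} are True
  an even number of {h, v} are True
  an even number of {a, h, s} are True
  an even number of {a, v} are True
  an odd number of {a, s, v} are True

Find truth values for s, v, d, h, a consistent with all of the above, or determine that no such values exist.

Adding constraints 2, 3, 5 mod 2: every variable appears an even number of times on the left, so the left side is 0.
But the right sides sum to 1 (mod 2). 0 ≠ 1 — the system is inconsistent.

UNSATISFIABLE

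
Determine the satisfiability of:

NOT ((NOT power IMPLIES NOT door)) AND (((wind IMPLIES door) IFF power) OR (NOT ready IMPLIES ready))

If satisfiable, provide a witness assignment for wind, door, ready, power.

wind = False, door = True, ready = True, power = False

  NOT ((NOT power IMPLIES NOT door)) = True
    NOT power IMPLIES NOT door = False
      NOT power = True
      NOT door = False
  ((wind IMPLIES door) IFF power) OR (NOT ready IMPLIES ready) = True
    (wind IMPLIES door) IFF power = False
      wind IMPLIES door = True
    NOT ready IMPLIES ready = True
      NOT ready = False
Both conjuncts True, so the formula holds.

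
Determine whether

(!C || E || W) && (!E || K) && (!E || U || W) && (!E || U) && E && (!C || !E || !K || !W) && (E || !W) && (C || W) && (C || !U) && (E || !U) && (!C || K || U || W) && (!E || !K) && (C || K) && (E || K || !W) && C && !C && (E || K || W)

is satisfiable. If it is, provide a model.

The formula is unsatisfiable.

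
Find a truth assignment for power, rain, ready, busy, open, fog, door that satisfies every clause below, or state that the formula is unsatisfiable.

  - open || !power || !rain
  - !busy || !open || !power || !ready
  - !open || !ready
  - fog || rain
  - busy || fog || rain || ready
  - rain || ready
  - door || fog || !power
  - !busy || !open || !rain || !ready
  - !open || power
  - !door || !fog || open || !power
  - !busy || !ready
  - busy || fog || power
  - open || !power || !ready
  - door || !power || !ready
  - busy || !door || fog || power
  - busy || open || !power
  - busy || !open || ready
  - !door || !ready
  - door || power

Set power = False.
  then (!open || power) forces open = False.
  then (door || power) forces door = True.
  then (!door || !ready) forces ready = False.
  then (rain || ready) forces rain = True.
Set busy = True.
Set fog = True.
All clauses satisfied.

power = False, rain = True, ready = False, busy = True, open = False, fog = True, door = True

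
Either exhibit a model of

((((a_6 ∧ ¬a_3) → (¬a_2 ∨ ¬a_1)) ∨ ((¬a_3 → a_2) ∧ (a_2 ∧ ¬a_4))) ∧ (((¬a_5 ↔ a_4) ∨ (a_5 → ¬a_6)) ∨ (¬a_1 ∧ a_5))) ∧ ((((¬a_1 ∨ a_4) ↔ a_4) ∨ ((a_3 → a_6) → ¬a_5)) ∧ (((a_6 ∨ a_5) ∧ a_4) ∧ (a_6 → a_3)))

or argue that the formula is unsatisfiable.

a_1: False; a_2: False; a_3: True; a_4: True; a_5: True; a_6: True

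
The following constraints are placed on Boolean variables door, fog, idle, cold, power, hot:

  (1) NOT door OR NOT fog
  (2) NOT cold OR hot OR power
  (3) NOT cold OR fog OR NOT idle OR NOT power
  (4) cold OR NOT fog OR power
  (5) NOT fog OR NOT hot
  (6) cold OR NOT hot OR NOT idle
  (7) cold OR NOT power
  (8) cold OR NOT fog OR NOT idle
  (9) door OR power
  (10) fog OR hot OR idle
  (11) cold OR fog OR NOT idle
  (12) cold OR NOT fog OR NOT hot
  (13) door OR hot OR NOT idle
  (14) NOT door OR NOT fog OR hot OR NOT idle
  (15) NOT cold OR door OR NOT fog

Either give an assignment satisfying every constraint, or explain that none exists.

Set door = True.
  then (NOT door OR NOT fog) forces fog = False.
Set idle = False.
  then (fog OR hot OR idle) forces hot = True.
Set cold = True.
Set power = True.
All clauses satisfied.

door = True, fog = False, idle = False, cold = True, power = True, hot = True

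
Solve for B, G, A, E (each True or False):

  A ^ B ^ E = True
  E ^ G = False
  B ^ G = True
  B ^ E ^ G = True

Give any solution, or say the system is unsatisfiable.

B=T, G=F, A=F, E=F

A ^ B ^ E = F ^ T ^ F = True ✓
E ^ G = F ^ F = False ✓
B ^ G = T ^ F = True ✓
B ^ E ^ G = T ^ F ^ F = True ✓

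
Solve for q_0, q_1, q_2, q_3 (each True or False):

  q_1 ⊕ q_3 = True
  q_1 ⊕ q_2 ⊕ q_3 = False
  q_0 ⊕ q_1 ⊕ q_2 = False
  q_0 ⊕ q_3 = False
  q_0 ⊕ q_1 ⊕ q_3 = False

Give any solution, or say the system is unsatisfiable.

q_0 = True, q_1 = False, q_2 = True, q_3 = True

q_1 ⊕ q_3 = F ⊕ T = True ✓
q_1 ⊕ q_2 ⊕ q_3 = F ⊕ T ⊕ T = False ✓
q_0 ⊕ q_1 ⊕ q_2 = T ⊕ F ⊕ T = False ✓
q_0 ⊕ q_3 = T ⊕ T = False ✓
q_0 ⊕ q_1 ⊕ q_3 = T ⊕ F ⊕ T = False ✓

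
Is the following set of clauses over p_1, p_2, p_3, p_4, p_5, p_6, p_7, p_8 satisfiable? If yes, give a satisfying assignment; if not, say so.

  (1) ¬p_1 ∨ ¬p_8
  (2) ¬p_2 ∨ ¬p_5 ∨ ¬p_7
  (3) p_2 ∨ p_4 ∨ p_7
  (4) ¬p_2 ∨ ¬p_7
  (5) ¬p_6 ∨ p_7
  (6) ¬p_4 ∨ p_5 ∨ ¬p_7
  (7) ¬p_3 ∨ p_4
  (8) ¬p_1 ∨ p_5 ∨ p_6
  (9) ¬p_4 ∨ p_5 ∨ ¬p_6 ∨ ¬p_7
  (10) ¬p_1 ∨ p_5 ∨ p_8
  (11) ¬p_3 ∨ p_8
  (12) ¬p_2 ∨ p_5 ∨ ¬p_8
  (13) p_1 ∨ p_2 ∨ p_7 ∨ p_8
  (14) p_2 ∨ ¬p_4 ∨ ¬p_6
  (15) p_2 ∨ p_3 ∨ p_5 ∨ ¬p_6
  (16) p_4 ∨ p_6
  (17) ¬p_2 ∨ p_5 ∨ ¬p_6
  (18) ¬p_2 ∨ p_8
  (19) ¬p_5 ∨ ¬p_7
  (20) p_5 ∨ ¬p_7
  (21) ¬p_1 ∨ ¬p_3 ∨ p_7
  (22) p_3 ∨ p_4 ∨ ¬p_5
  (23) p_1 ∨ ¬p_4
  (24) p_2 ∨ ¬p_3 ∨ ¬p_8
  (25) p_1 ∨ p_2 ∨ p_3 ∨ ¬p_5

Set p_1 = True.
  then (¬p_1 ∨ ¬p_8) forces p_8 = False.
  then (¬p_1 ∨ p_5 ∨ p_8) forces p_5 = True.
  then (¬p_3 ∨ p_8) forces p_3 = False.
  then (¬p_2 ∨ p_8) forces p_2 = False.
  then (¬p_5 ∨ ¬p_7) forces p_7 = False.
  then (p_3 ∨ p_4 ∨ ¬p_5) forces p_4 = True.
  then (¬p_6 ∨ p_7) forces p_6 = False.
All clauses satisfied.

p_1=T, p_2=F, p_3=F, p_4=T, p_5=T, p_6=F, p_7=F, p_8=F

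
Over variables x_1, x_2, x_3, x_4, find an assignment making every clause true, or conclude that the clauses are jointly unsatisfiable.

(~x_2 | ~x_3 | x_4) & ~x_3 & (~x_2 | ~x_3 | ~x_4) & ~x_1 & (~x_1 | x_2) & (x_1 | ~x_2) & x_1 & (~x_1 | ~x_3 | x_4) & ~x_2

Case x_1 = True:
  Clause (~x_1) is falsified — contradiction.
Case x_1 = False:
  Clause (x_1) is falsified — contradiction.
Both cases fail, so the formula is unsatisfiable.

The formula is unsatisfiable.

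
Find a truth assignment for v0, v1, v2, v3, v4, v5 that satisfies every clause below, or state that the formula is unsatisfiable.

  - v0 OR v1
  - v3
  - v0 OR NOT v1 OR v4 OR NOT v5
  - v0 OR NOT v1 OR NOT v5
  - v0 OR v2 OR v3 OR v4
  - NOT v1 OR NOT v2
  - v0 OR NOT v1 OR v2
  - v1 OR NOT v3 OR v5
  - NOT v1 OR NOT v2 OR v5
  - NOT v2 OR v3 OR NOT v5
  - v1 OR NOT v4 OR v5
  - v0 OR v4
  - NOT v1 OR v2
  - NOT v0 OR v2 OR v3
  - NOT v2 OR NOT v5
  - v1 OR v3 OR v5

v0 = True, v1 = False, v2 = False, v3 = True, v4 = True, v5 = True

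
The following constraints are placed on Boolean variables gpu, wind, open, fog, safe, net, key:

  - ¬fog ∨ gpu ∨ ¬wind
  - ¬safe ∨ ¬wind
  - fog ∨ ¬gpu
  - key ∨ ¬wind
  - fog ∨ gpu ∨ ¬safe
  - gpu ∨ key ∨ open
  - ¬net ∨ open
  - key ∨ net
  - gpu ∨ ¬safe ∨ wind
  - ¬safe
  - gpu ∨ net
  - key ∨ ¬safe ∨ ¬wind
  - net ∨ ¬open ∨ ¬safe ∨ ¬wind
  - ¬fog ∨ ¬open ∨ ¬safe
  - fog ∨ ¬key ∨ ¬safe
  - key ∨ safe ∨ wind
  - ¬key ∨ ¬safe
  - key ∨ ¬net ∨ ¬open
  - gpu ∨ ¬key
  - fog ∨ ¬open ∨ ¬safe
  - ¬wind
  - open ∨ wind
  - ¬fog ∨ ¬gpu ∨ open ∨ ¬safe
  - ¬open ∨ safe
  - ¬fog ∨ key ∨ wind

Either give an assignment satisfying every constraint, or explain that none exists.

The formula is unsatisfiable.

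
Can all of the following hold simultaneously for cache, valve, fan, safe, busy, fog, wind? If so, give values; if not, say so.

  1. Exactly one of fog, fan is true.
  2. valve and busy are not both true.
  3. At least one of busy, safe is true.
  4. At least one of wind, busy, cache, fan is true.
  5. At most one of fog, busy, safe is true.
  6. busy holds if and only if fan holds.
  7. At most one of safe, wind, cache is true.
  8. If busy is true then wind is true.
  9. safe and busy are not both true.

cache = False; valve = False; fan = True; safe = False; busy = True; fog = False; wind = True

  (1) {fog, fan}: 1 true — exactly one ✓
  (2) valve=F, busy=T — not both ✓
  (3) {busy, safe}: 1 true — at least one ✓
  (4) {wind, busy, cache, fan}: 3 true — at least one ✓
  (5) {fog, busy, safe}: 1 true — at most one ✓
  (6) busy=T, fan=T — same ✓
  (7) {safe, wind, cache}: 1 true — at most one ✓
  (8) busy=T ⇒ wind: T ✓
  (9) safe=F, busy=T — not both ✓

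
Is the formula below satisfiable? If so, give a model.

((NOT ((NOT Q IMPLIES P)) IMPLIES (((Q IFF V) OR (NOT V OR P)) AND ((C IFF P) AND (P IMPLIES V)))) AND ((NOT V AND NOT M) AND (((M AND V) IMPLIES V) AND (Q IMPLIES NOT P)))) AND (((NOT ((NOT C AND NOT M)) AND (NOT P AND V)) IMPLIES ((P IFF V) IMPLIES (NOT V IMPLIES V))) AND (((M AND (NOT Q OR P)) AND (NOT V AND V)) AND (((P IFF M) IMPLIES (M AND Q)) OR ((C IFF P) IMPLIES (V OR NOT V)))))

UNSATISFIABLE

Case M = True: the conjunct NOT M is False.
Case M = False: the conjunct M is False.
Both cases fail — unsatisfiable.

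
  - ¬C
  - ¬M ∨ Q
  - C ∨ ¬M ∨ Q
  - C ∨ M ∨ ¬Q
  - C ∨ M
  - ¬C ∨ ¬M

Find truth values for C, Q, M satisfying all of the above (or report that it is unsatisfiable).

Unit clause (¬C) forces C = False.
In (C ∨ M) only M is left, so M = True.
In (¬M ∨ Q) only Q is left, so Q = True.
All clauses satisfied.

C=F, Q=T, M=T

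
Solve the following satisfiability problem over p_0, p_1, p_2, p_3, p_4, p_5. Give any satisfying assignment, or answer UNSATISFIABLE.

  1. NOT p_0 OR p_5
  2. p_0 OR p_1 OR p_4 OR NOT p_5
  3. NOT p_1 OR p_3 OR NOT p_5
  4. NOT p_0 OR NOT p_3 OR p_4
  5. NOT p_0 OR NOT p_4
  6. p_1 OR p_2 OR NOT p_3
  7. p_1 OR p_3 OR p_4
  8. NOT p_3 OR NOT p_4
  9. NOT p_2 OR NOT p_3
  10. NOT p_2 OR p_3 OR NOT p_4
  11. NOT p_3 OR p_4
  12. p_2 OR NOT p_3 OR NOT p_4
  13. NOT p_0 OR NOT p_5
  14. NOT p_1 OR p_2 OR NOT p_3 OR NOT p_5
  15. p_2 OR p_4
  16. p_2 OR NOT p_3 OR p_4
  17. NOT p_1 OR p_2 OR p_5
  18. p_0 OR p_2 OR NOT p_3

p_0: False; p_1: False; p_2: False; p_3: False; p_4: True; p_5: False

Set p_0 = False.
Set p_1 = False.
Set p_2 = False.
  then (p_1 OR p_2 OR NOT p_3) forces p_3 = False.
  then (p_1 OR p_3 OR p_4) forces p_4 = True.
Set p_5 = False.
All clauses satisfied.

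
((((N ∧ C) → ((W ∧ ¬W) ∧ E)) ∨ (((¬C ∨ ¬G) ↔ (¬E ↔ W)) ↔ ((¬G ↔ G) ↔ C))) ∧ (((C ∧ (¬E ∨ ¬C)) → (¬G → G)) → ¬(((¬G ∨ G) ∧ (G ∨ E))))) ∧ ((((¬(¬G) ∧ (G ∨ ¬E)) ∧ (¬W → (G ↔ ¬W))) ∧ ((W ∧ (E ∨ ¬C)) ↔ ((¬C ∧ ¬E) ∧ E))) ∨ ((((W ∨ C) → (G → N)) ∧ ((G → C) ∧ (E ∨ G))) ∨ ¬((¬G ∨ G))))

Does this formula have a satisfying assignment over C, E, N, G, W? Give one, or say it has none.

The formula is unsatisfiable.

Case G = True: the conjunct ((C ∧ (¬E ∨ ¬C)) → (¬G → G)) → ¬(((¬G ∨ G) ∧ (G ∨ E))) becomes ((C ∧ (¬E ∨ ¬C)) → True) → ¬True = False.
Case G = False: the formula simplifies to ((((N ∧ C) → ((W ∧ ¬W) ∧ E)) ∨ ((¬E ↔ W) ↔ ¬C)) ∧ (¬((C ∧ (¬E ∨ ¬C))) → ¬E)) ∧ E.
  E = True: simplifies to (((N ∧ C) → (W ∧ ¬W)) ∨ (¬W ↔ ¬C)) ∧ (C ∧ ¬C).
    C = True: the conjunct ¬C is False.
    C = False: the conjunct C is False.
  E = False: the conjunct E is False.
Both cases fail — unsatisfiable.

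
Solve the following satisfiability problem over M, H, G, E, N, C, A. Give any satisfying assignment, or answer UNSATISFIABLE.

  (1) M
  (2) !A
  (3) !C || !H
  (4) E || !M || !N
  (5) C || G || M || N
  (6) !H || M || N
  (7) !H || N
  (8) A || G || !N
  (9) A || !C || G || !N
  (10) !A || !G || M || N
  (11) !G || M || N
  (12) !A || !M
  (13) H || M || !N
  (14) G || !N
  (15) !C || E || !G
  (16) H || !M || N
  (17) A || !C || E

M=T, H=F, G=T, E=T, N=T, C=T, A=F

Unit clause (M) forces M = True.
Unit clause (!A) forces A = False.
Set H = False.
  then (H || !M || N) forces N = True.
  then (E || !M || !N) forces E = True.
  then (A || G || !N) forces G = True.
Set C = True.
All clauses satisfied.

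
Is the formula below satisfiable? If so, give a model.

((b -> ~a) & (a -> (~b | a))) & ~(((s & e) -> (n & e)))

e=T, b=F, s=T, n=F, a=F

  (b -> ~a) & (a -> (~b | a)) = True
    b -> ~a = True
      ~a = True
    a -> (~b | a) = True
      ~b | a = True
        ~b = True
  ~(((s & e) -> (n & e))) = True
    (s & e) -> (n & e) = False
      s & e = True
      n & e = False
Both conjuncts True, so the formula holds.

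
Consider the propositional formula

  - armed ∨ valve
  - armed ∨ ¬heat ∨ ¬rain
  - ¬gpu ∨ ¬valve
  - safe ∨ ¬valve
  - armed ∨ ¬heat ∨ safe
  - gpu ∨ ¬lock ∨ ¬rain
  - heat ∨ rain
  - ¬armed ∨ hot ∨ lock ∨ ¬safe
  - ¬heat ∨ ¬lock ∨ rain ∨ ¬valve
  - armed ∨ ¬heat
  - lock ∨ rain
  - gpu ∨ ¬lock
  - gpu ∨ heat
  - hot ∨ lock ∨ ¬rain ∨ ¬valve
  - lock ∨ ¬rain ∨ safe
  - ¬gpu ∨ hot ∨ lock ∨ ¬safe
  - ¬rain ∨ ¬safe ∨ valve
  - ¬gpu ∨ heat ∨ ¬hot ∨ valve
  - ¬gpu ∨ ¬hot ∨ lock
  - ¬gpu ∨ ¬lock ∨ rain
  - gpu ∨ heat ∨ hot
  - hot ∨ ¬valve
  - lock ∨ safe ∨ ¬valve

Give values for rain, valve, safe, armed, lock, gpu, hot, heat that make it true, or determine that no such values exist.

Set rain = True.
Set valve = True.
  then (¬gpu ∨ ¬valve) forces gpu = False.
  then (safe ∨ ¬valve) forces safe = True.
  then (gpu ∨ ¬lock ∨ ¬rain) forces lock = False.
  then (gpu ∨ heat) forces heat = True.
  then (hot ∨ lock ∨ ¬rain ∨ ¬valve) forces hot = True.
  then (armed ∨ ¬heat ∨ ¬rain) forces armed = True.
All clauses satisfied.

rain=T, valve=T, safe=T, armed=T, lock=F, gpu=F, hot=T, heat=T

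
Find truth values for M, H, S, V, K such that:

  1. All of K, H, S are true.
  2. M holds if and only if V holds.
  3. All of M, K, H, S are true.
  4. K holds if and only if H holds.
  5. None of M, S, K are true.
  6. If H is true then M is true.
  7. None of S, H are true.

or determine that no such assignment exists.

No satisfying assignment exists.

Case M = True:
  Constraint (5) is violated (M=T) — contradiction.
Case M = False:
  Constraint (3) is violated (M=F) — contradiction.
Both cases fail — unsatisfiable.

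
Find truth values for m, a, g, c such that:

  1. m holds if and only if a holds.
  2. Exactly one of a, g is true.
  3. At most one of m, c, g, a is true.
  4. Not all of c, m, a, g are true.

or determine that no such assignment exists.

m=F, a=F, g=T, c=F

  (1) m=F, a=F — same ✓
  (2) {a, g}: 1 true — exactly one ✓
  (3) {m, c, g, a}: 1 true — at most one ✓
  (4) {c, m, a, g}: 1/4 true — not all ✓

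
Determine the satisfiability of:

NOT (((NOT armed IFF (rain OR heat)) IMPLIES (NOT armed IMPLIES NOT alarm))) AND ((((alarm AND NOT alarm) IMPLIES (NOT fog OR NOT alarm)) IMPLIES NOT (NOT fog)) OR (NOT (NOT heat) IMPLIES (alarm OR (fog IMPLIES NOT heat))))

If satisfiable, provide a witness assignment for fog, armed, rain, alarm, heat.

fog = True, armed = False, rain = True, alarm = True, heat = True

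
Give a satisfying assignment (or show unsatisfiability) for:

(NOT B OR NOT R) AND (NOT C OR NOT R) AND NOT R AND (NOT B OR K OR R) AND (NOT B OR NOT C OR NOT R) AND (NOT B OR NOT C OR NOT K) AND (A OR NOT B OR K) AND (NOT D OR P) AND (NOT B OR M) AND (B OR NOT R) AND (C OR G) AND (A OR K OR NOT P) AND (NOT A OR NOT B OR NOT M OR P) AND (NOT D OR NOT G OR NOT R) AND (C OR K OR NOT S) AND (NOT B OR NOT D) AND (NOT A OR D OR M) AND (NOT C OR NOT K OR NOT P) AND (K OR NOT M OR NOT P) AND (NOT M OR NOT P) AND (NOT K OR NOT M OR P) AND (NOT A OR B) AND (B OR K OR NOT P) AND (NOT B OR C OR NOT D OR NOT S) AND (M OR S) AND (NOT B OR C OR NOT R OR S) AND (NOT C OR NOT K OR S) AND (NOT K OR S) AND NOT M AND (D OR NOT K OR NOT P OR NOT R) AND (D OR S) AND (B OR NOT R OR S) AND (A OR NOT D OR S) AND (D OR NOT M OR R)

K: True, G: True, S: True, A: False, M: False, R: False, D: False, B: False, C: True, P: False

Unit clause (NOT R) forces R = False.
Unit clause (NOT M) forces M = False.
In (NOT B OR M) only NOT B is left, so B = False.
In (NOT A OR B) only NOT A is left, so A = False.
In (M OR S) only S is left, so S = True.
Set K = True.
Set G = True.
Set D = False.
Set C = True.
  then (NOT C OR NOT K OR NOT P) forces P = False.
All clauses satisfied.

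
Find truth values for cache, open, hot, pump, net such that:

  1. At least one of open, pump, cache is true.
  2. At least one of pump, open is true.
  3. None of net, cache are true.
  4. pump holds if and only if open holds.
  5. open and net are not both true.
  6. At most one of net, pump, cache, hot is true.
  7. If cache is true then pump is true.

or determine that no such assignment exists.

cache = False, open = True, hot = False, pump = True, net = False

  (1) {open, pump, cache}: 2 true — at least one ✓
  (2) {pump, open}: 2 true — at least one ✓
  (3) {net, cache}: 0 true — none ✓
  (4) pump=T, open=T — same ✓
  (5) open=T, net=F — not both ✓
  (6) {net, pump, cache, hot}: 1 true — at most one ✓
  (7) cache=F ⇒ pump: vacuous ✓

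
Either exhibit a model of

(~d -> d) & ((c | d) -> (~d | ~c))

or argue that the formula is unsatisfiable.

c = False, d = True

  ~d -> d = True
    ~d = False
  (c | d) -> (~d | ~c) = True
    c | d = True
    ~d | ~c = True
      ~d = False
      ~c = True
Both conjuncts True, so the formula holds.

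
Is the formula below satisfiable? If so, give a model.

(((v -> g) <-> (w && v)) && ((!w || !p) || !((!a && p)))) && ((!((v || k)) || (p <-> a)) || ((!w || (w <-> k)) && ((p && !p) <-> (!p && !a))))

p = False; a = True; g = False; w = False; v = True; k = True

  ((v -> g) <-> (w && v)) && ((!w || !p) || !((!a && p))) = True
    (v -> g) <-> (w && v) = True
      v -> g = False
      w && v = False
    (!w || !p) || !((!a && p)) = True
      !w || !p = True
        !w = True
        !p = True
      !((!a && p)) = True
        !a && p = False
          !a = False
  (!((v || k)) || (p <-> a)) || ((!w || (w <-> k)) && ((p && !p) <-> (!p && !a))) = True
    !((v || k)) || (p <-> a) = False
      !((v || k)) = False
        v || k = True
      p <-> a = False
    (!w || (w <-> k)) && ((p && !p) <-> (!p && !a)) = True
      !w || (w <-> k) = True
        !w = True
        w <-> k = False
      (p && !p) <-> (!p && !a) = True
        p && !p = False
          !p = True
        !p && !a = False
          !p = True
          !a = False
Both conjuncts True, so the formula holds.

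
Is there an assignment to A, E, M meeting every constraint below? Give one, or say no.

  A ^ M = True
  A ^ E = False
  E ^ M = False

Adding constraints 1, 2, 3 mod 2: every variable appears an even number of times on the left, so the left side is 0.
But the right sides sum to 1 (mod 2). 0 ≠ 1 — the system is inconsistent.

Unsatisfiable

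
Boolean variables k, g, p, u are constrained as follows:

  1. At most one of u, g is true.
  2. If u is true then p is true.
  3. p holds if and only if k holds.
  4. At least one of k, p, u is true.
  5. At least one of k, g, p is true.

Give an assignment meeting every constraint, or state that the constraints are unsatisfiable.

k = True; g = True; p = True; u = False

  (1) {u, g}: 1 true — at most one ✓
  (2) u=F ⇒ p: vacuous ✓
  (3) p=T, k=T — same ✓
  (4) {k, p, u}: 2 true — at least one ✓
  (5) {k, g, p}: 3 true — at least one ✓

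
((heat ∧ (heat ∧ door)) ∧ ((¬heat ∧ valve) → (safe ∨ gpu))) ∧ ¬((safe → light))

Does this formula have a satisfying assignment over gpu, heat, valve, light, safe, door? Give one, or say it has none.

gpu: True, heat: True, valve: True, light: False, safe: True, door: True

  (heat ∧ (heat ∧ door)) ∧ ((¬heat ∧ valve) → (safe ∨ gpu)) = True
    heat ∧ (heat ∧ door) = True
      heat ∧ door = True
    (¬heat ∧ valve) → (safe ∨ gpu) = True
      ¬heat ∧ valve = False
        ¬heat = False
      safe ∨ gpu = True
  ¬((safe → light)) = True
    safe → light = False
Both conjuncts True, so the formula holds.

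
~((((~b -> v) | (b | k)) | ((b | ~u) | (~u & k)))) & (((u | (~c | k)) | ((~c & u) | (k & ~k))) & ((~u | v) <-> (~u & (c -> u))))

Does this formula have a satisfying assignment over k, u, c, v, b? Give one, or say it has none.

k = False, u = True, c = True, v = False, b = False

  ~((((~b -> v) | (b | k)) | ((b | ~u) | (~u & k)))) = True
    ((~b -> v) | (b | k)) | ((b | ~u) | (~u & k)) = False
      (~b -> v) | (b | k) = False
        ~b -> v = False
          ~b = True
        b | k = False
      (b | ~u) | (~u & k) = False
        b | ~u = False
          ~u = False
        ~u & k = False
          ~u = False
  ((u | (~c | k)) | ((~c & u) | (k & ~k))) & ((~u | v) <-> (~u & (c -> u))) = True
    (u | (~c | k)) | ((~c & u) | (k & ~k)) = True
      u | (~c | k) = True
        ~c | k = False
          ~c = False
      (~c & u) | (k & ~k) = False
        ~c & u = False
          ~c = False
        k & ~k = False
          ~k = True
    (~u | v) <-> (~u & (c -> u)) = True
      ~u | v = False
        ~u = False
      ~u & (c -> u) = False
        ~u = False
        c -> u = True
Both conjuncts True, so the formula holds.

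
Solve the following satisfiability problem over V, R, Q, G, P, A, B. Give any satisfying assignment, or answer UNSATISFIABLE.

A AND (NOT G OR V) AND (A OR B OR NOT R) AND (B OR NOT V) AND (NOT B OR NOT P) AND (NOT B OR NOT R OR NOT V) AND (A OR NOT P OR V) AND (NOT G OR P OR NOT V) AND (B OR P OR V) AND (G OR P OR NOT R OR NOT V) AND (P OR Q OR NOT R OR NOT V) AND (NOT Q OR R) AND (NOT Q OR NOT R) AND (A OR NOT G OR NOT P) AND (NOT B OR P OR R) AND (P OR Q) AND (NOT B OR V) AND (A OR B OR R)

Unit clause (A) forces A = True.
Try V = True:
  (B OR NOT V) forces B = True.
  (NOT B OR NOT P) forces P = False.
  (NOT B OR NOT R OR NOT V) forces R = False.
  clause (NOT B OR P OR R) is falsified — backtrack.
So V = False.
  then (NOT G OR V) forces G = False.
  then (NOT B OR V) forces B = False.
  then (B OR P OR V) forces P = True.
Set R = False.
  then (NOT Q OR R) forces Q = False.
All clauses satisfied.

V = False, R = False, Q = False, G = False, P = True, A = True, B = False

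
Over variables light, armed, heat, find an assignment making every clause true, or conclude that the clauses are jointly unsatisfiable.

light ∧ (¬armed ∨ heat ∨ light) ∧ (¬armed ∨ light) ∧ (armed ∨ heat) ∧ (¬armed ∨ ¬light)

Unit clause (light) forces light = True.
In (¬armed ∨ ¬light) only ¬armed is left, so armed = False.
In (armed ∨ heat) only heat is left, so heat = True.
All clauses satisfied.

light=T, armed=F, heat=T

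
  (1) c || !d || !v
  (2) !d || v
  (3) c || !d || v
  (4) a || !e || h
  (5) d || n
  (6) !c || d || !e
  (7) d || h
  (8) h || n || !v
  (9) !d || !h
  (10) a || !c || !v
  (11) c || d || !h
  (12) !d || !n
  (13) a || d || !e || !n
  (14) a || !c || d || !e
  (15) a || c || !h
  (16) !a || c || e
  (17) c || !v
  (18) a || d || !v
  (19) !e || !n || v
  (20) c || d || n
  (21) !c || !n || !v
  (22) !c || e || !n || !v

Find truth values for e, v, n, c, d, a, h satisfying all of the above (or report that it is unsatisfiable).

Set e = False.
Set v = False.
  then (!d || v) forces d = False.
  then (d || n) forces n = True.
  then (d || h) forces h = True.
  then (c || d || !h) forces c = True.
Set a = True.
All clauses satisfied.

e = False, v = False, n = True, c = True, d = False, a = True, h = True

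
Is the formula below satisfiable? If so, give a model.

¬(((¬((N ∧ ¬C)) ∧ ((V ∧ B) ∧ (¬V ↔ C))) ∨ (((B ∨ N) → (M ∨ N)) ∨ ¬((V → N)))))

M = False, C = False, B = True, N = False, V = False

  ¬(((¬((N ∧ ¬C)) ∧ ((V ∧ B) ∧ (¬V ↔ C))) ∨ (((B ∨ N) → (M ∨ N)) ∨ ¬((V → N))))) = True
    (¬((N ∧ ¬C)) ∧ ((V ∧ B) ∧ (¬V ↔ C))) ∨ (((B ∨ N) → (M ∨ N)) ∨ ¬((V → N))) = False
      ¬((N ∧ ¬C)) ∧ ((V ∧ B) ∧ (¬V ↔ C)) = False
        ¬((N ∧ ¬C)) = True
          N ∧ ¬C = False
            ¬C = True
        (V ∧ B) ∧ (¬V ↔ C) = False
          V ∧ B = False
          ¬V ↔ C = False
            ¬V = True
      ((B ∨ N) → (M ∨ N)) ∨ ¬((V → N)) = False
        (B ∨ N) → (M ∨ N) = False
          B ∨ N = True
          M ∨ N = False
        ¬((V → N)) = False
          V → N = True
The formula evaluates to True.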